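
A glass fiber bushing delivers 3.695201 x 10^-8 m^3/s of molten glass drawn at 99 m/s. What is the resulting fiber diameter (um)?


Cross-sectional area from continuity:
  A = Q / v = 3.695201 x 10^-8 / 99 = 3.732526 x 10^-10 m^2
Diameter from circular cross-section:
  d = sqrt(4A / pi) * 10^6 (m -> um)
  d = sqrt(4 * 3.732526 x 10^-10 / pi) * 10^6 = 21.8 um

21.8 um


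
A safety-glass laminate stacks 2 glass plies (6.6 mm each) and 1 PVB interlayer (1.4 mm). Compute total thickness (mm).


Total thickness = glass contribution + PVB contribution
  Glass: 2 * 6.6 = 13.2 mm
  PVB: 1 * 1.4 = 1.4 mm
  Total = 13.2 + 1.4 = 14.6 mm

14.6 mm


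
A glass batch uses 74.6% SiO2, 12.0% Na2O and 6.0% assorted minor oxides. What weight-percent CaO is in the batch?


Pieces sum to 100%:
  CaO = 100 - (SiO2 + Na2O + others)
  CaO = 100 - (74.6 + 12.0 + 6.0) = 7.4%

7.4%


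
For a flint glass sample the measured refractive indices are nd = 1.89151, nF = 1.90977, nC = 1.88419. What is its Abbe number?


Abbe number formula: Vd = (nd - 1) / (nF - nC)
  nd - 1 = 1.89151 - 1 = 0.89151
  nF - nC = 1.90977 - 1.88419 = 0.02558
  Vd = 0.89151 / 0.02558 = 34.85

34.85


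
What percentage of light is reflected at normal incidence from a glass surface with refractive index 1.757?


Fresnel reflectance at normal incidence:
  R = ((n - 1)/(n + 1))^2
  (n - 1)/(n + 1) = (1.757 - 1)/(1.757 + 1) = 0.274574
  R = 0.274574^2 = 0.0753909
  R(%) = 0.0753909 * 100 = 7.539%

7.539%


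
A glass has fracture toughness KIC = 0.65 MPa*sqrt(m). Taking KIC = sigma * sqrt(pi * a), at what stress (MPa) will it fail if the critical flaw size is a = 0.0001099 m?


Rearrange KIC = sigma * sqrt(pi * a):
  sigma = KIC / sqrt(pi * a)
  sqrt(pi * 0.0001099) = 0.018581
  sigma = 0.65 / 0.018581 = 34.98 MPa

34.98 MPa


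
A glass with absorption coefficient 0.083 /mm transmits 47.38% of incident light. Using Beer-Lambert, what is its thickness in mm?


Rearrange T = exp(-alpha * thickness):
  thickness = -ln(T) / alpha
  T = 47.38/100 = 0.4738
  ln(T) = -0.74697
  -ln(T) = 0.74697
  thickness = 0.74697 / 0.083 = 9.0 mm

9.0 mm


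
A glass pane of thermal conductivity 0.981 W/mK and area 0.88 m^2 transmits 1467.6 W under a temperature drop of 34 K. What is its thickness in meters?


Fourier's law: t = k * A * dT / Q
  t = 0.981 * 0.88 * 34 / 1467.6
  t = 29.35152 / 1467.6 = 0.02 m

0.02 m


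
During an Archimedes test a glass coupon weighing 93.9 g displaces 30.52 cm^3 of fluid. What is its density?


Use the definition of density:
  rho = mass / volume
  rho = 93.9 / 30.52 = 3.077 g/cm^3

3.077 g/cm^3


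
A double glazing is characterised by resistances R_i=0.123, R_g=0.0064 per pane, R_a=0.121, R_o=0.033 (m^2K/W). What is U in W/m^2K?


Total thermal resistance (series):
  R_total = R_in + R_glass + R_air + R_glass + R_out
  R_total = 0.123 + 0.0064 + 0.121 + 0.0064 + 0.033 = 0.2898 m^2K/W
U-value = 1 / R_total = 1 / 0.2898 = 3.451 W/m^2K

3.451 W/m^2K


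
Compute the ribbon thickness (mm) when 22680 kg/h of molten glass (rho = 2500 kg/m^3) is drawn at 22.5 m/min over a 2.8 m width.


Ribbon cross-section from mass balance:
  Volume rate = throughput / density = 22680 / 2500 = 9.072 m^3/h
  thickness = volume rate / (speed * 60 * width), i.e.
  thickness = throughput / (60 * speed * width * density) * 1000
  thickness = 22680 / (60 * 22.5 * 2.8 * 2500) * 1000 = 2.4 mm

2.4 mm


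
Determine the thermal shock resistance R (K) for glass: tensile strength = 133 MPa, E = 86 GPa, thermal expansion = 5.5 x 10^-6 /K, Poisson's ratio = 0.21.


Thermal shock resistance: R = sigma * (1 - nu) / (E * alpha)
  Numerator = 133 * (1 - 0.21) = 105.07
  Denominator = 86 * 1000 * (5.5 x 10^-6) = 0.473
  R = 105.07 / 0.473 = 222.1 K

222.1 K


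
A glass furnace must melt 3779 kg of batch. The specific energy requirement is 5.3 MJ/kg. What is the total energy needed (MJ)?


Total energy = mass * specific energy
  E = 3779 * 5.3 = 20028.7 MJ

20028.7 MJ


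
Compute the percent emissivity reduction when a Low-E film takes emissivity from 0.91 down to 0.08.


Percentage reduction = (1 - coated/uncoated) * 100
  Ratio = 0.08 / 0.91 = 0.0879
  Reduction = (1 - 0.0879) * 100 = 91.2%

91.2%


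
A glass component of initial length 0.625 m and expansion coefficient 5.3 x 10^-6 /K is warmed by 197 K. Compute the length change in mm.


Thermal expansion formula: dL = alpha * L0 * dT
  dL = (5.3 x 10^-6) * 0.625 * 197 = 0.00065256 m
Convert to mm: 0.00065256 * 1000 = 0.6526 mm

0.6526 mm


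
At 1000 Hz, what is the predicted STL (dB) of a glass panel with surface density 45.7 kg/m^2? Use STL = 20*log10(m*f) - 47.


Mass law: STL = 20 * log10(m * f) - 47
  m * f = 45.7 * 1000 = 45700
  log10(45700) = 4.65992
  STL = 20 * 4.65992 - 47 = 93.1984 - 47 = 46.2 dB

46.2 dB


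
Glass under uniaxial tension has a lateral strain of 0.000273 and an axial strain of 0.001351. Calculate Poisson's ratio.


Poisson's ratio: nu = lateral strain / axial strain
  nu = 0.000273 / 0.001351 = 0.2021

0.2021


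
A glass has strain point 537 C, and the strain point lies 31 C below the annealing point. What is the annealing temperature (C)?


T_anneal = T_strain + gap:
  T_anneal = 537 + 31 = 568 C

568 C


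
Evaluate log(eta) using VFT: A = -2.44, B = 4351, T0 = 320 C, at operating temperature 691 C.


VFT equation: log(eta) = A + B / (T - T0)
  T - T0 = 691 - 320 = 371
  B / (T - T0) = 4351 / 371 = 11.728
  log(eta) = -2.44 + 11.728 = 9.288

9.288


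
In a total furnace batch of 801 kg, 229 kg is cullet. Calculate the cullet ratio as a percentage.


Cullet ratio = (cullet mass / total batch mass) * 100
  Ratio = 229 / 801 * 100 = 28.59%

28.59%


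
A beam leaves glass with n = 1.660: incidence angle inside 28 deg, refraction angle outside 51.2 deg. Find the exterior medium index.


Apply Snell's law: n1 * sin(theta1) = n2 * sin(theta2)
  n2 = n1 * sin(theta1) / sin(theta2)
  sin(28) = 0.469472
  sin(51.2) = 0.779338
  n2 = 1.660 * 0.469472 / 0.779338 = 1.0

1.0


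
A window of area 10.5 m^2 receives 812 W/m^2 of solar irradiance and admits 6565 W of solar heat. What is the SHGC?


Rearrange Q = Area * SHGC * Irradiance:
  SHGC = Q / (Area * Irradiance)
  SHGC = 6565 / (10.5 * 812) = 0.77

0.77


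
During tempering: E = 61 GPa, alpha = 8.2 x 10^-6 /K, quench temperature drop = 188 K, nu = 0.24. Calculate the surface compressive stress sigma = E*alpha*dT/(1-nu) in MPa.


Tempering stress: sigma = E * alpha * dT / (1 - nu)
  E (MPa) = 61 * 1000 = 61000
  Numerator = 61000 * (8.2 x 10^-6) * 188 = 94.0376
  Denominator = 1 - 0.24 = 0.76
  sigma = 94.0376 / 0.76 = 123.7 MPa

123.7 MPa


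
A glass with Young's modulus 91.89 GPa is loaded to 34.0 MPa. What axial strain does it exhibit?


Rearrange E = sigma / epsilon:
  epsilon = sigma / E
  E (MPa) = 91.89 * 1000 = 91890
  epsilon = 34.0 / 91890 = 0.00037

0.00037


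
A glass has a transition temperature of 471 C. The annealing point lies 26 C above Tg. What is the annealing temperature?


The annealing temperature is Tg plus the offset:
  T_anneal = 471 + 26 = 497 C

497 C


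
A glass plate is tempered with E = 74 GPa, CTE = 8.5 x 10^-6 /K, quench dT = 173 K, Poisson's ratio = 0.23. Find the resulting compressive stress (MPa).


Tempering stress: sigma = E * alpha * dT / (1 - nu)
  E (MPa) = 74 * 1000 = 74000
  Numerator = 74000 * (8.5 x 10^-6) * 173 = 108.817
  Denominator = 1 - 0.23 = 0.77
  sigma = 108.817 / 0.77 = 141.3 MPa

141.3 MPa


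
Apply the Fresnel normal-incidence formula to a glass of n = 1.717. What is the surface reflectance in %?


Fresnel reflectance at normal incidence:
  R = ((n - 1)/(n + 1))^2
  (n - 1)/(n + 1) = (1.717 - 1)/(1.717 + 1) = 0.263894
  R = 0.263894^2 = 0.06964
  R(%) = 0.06964 * 100 = 6.964%

6.964%


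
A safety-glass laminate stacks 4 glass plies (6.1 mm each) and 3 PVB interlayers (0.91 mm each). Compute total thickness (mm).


Total thickness = glass contribution + PVB contribution
  Glass: 4 * 6.1 = 24.4 mm
  PVB: 3 * 0.91 = 2.73 mm
  Total = 24.4 + 2.73 = 27.13 mm

27.13 mm


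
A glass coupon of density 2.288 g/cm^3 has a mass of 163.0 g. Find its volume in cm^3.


Rearrange rho = m / V:
  V = m / rho
  V = 163.0 / 2.288 = 71.241 cm^3

71.241 cm^3


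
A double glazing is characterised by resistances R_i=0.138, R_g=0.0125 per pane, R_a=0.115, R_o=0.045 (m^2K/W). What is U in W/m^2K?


Total thermal resistance (series):
  R_total = R_in + R_glass + R_air + R_glass + R_out
  R_total = 0.138 + 0.0125 + 0.115 + 0.0125 + 0.045 = 0.323 m^2K/W
U-value = 1 / R_total = 1 / 0.323 = 3.096 W/m^2K

3.096 W/m^2K


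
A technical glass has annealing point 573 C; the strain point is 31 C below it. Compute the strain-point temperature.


Strain point = annealing point - difference:
  T_strain = 573 - 31 = 542 C

542 C


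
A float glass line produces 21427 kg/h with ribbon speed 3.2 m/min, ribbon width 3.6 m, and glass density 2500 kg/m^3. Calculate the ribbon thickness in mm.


Ribbon cross-section from mass balance:
  Volume rate = throughput / density = 21427 / 2500 = 8.5708 m^3/h
  thickness = volume rate / (speed * 60 * width), i.e.
  thickness = throughput / (60 * speed * width * density) * 1000
  thickness = 21427 / (60 * 3.2 * 3.6 * 2500) * 1000 = 12.4 mm

12.4 mm


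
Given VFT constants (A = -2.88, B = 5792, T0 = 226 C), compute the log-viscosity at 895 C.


VFT equation: log(eta) = A + B / (T - T0)
  T - T0 = 895 - 226 = 669
  B / (T - T0) = 5792 / 669 = 8.658
  log(eta) = -2.88 + 8.658 = 5.778

5.778


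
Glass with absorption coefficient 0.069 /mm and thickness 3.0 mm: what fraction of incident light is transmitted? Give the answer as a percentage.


Beer-Lambert law: T = exp(-alpha * thickness)
  exponent = -0.069 * 3.0 = -0.207
  T = exp(-0.207) = 0.813
  Percentage = 0.813 * 100 = 81.3%

81.3%


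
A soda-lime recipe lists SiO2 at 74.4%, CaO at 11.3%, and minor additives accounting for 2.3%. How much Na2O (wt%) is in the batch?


Pieces sum to 100%:
  Na2O = 100 - (SiO2 + CaO + others)
  Na2O = 100 - (74.4 + 11.3 + 2.3) = 12.0%

12.0%


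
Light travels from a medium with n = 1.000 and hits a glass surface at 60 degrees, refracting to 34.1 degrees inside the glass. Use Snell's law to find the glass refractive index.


Apply Snell's law: n1 * sin(theta1) = n2 * sin(theta2)
  n2 = n1 * sin(theta1) / sin(theta2)
  sin(60) = 0.866025
  sin(34.1) = 0.560639
  n2 = 1.000 * 0.866025 / 0.560639 = 1.5447

1.5447


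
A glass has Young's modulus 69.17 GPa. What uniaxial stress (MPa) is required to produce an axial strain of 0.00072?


Rearrange E = sigma / epsilon:
  sigma = E * epsilon
  E (MPa) = 69.17 * 1000 = 69170
  sigma = 69170 * 0.00072 = 49.8 MPa

49.8 MPa


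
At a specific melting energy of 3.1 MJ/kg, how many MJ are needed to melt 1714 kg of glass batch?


Total energy = mass * specific energy
  E = 1714 * 3.1 = 5313.4 MJ

5313.4 MJ


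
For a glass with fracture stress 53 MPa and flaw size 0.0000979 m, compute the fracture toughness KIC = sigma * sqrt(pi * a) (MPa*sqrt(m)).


Fracture toughness: KIC = sigma * sqrt(pi * a)
  pi * a = pi * 0.0000979 = 0.000307562
  sqrt(pi * a) = 0.017537
  KIC = 53 * 0.017537 = 0.929 MPa*sqrt(m)

0.929 MPa*sqrt(m)


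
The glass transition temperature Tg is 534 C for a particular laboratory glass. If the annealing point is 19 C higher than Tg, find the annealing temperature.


The annealing temperature is Tg plus the offset:
  T_anneal = 534 + 19 = 553 C

553 C


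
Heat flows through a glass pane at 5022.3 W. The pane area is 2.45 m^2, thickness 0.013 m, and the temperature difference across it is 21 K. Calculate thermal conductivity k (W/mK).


Fourier's law rearranged: k = Q * t / (A * dT)
  Numerator = 5022.3 * 0.013 = 65.2899
  Denominator = 2.45 * 21 = 51.45
  k = 65.2899 / 51.45 = 1.269 W/mK

1.269 W/mK


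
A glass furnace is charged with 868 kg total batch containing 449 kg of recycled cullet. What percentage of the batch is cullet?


Cullet ratio = (cullet mass / total batch mass) * 100
  Ratio = 449 / 868 * 100 = 51.73%

51.73%


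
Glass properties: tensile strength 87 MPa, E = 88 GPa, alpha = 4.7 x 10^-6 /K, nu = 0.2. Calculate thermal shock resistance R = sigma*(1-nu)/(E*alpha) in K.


Thermal shock resistance: R = sigma * (1 - nu) / (E * alpha)
  Numerator = 87 * (1 - 0.2) = 69.6
  Denominator = 88 * 1000 * (4.7 x 10^-6) = 0.4136
  R = 69.6 / 0.4136 = 168.3 K

168.3 K


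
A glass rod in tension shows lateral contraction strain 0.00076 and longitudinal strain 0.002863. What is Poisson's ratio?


Poisson's ratio: nu = lateral strain / axial strain
  nu = 0.00076 / 0.002863 = 0.2655

0.2655


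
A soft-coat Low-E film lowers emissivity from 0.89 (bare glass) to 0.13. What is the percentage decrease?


Percentage reduction = (1 - coated/uncoated) * 100
  Ratio = 0.13 / 0.89 = 0.1461
  Reduction = (1 - 0.1461) * 100 = 85.4%

85.4%


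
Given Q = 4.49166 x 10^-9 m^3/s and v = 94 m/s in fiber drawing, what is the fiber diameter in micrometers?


Cross-sectional area from continuity:
  A = Q / v = 4.49166 x 10^-9 / 94 = 4.778362 x 10^-11 m^2
Diameter from circular cross-section:
  d = sqrt(4A / pi) * 10^6 (m -> um)
  d = sqrt(4 * 4.778362 x 10^-11 / pi) * 10^6 = 7.8 um

7.8 um


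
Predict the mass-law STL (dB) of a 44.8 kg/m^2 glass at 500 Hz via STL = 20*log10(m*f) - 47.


Mass law: STL = 20 * log10(m * f) - 47
  m * f = 44.8 * 500 = 22400
  log10(22400) = 4.35025
  STL = 20 * 4.35025 - 47 = 87.005 - 47 = 40.0 dB

40.0 dB


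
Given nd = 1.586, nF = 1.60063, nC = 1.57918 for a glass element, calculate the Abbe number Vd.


Abbe number formula: Vd = (nd - 1) / (nF - nC)
  nd - 1 = 1.586 - 1 = 0.586
  nF - nC = 1.60063 - 1.57918 = 0.02145
  Vd = 0.586 / 0.02145 = 27.32

27.32


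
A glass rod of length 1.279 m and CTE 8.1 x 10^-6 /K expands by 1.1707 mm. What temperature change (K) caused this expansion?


Rearrange dL = alpha * L0 * dT for dT:
  dT = dL / (alpha * L0)
  dL (m) = 1.1707 / 1000 = 0.0011707
  dT = 0.0011707 / ((8.1 x 10^-6) * 1.279) = 113.0 K

113.0 K


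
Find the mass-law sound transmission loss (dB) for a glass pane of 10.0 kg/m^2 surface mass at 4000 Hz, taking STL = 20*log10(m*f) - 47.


Mass law: STL = 20 * log10(m * f) - 47
  m * f = 10.0 * 4000 = 40000
  log10(40000) = 4.60206
  STL = 20 * 4.60206 - 47 = 92.0412 - 47 = 45.0 dB

45.0 dB


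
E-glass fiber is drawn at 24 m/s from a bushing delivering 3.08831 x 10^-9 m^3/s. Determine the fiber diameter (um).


Cross-sectional area from continuity:
  A = Q / v = 3.08831 x 10^-9 / 24 = 1.286796 x 10^-10 m^2
Diameter from circular cross-section:
  d = sqrt(4A / pi) * 10^6 (m -> um)
  d = sqrt(4 * 1.286796 x 10^-10 / pi) * 10^6 = 12.8 um

12.8 um


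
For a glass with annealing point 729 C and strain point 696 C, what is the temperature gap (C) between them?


Gap = T_anneal - T_strain:
  gap = 729 - 696 = 33 C

33 C


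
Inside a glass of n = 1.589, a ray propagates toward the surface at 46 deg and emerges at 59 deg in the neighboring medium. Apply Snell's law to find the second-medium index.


Apply Snell's law: n1 * sin(theta1) = n2 * sin(theta2)
  n2 = n1 * sin(theta1) / sin(theta2)
  sin(46) = 0.71934
  sin(59) = 0.857167
  n2 = 1.589 * 0.71934 / 0.857167 = 1.3335

1.3335


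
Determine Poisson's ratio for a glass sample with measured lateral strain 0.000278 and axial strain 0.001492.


Poisson's ratio: nu = lateral strain / axial strain
  nu = 0.000278 / 0.001492 = 0.1863

0.1863


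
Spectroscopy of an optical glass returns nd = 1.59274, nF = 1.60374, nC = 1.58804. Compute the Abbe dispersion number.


Abbe number formula: Vd = (nd - 1) / (nF - nC)
  nd - 1 = 1.59274 - 1 = 0.59274
  nF - nC = 1.60374 - 1.58804 = 0.0157
  Vd = 0.59274 / 0.0157 = 37.75

37.75


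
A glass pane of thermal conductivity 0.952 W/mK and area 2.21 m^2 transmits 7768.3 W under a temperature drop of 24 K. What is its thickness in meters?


Fourier's law: t = k * A * dT / Q
  t = 0.952 * 2.21 * 24 / 7768.3
  t = 50.49408 / 7768.3 = 0.0065 m

0.0065 m


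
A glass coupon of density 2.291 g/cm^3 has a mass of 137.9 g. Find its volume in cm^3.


Rearrange rho = m / V:
  V = m / rho
  V = 137.9 / 2.291 = 60.192 cm^3

60.192 cm^3


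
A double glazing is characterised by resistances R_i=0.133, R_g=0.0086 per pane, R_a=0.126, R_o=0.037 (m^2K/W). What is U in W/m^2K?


Total thermal resistance (series):
  R_total = R_in + R_glass + R_air + R_glass + R_out
  R_total = 0.133 + 0.0086 + 0.126 + 0.0086 + 0.037 = 0.3132 m^2K/W
U-value = 1 / R_total = 1 / 0.3132 = 3.193 W/m^2K

3.193 W/m^2K


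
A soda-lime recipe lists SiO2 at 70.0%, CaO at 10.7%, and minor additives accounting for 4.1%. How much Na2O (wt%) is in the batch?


Pieces sum to 100%:
  Na2O = 100 - (SiO2 + CaO + others)
  Na2O = 100 - (70.0 + 10.7 + 4.1) = 15.2%

15.2%


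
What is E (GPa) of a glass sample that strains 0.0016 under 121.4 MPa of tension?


Young's modulus: E = stress / strain
  E = 121.4 MPa / 0.0016 = 75875 MPa
Convert to GPa: 75875 / 1000 = 75.88 GPa

75.88 GPa


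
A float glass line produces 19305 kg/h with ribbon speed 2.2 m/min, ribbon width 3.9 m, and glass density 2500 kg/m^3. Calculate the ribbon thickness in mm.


Ribbon cross-section from mass balance:
  Volume rate = throughput / density = 19305 / 2500 = 7.722 m^3/h
  thickness = volume rate / (speed * 60 * width), i.e.
  thickness = throughput / (60 * speed * width * density) * 1000
  thickness = 19305 / (60 * 2.2 * 3.9 * 2500) * 1000 = 15.0 mm

15.0 mm


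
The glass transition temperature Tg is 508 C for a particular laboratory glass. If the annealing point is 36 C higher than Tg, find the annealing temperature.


The annealing temperature is Tg plus the offset:
  T_anneal = 508 + 36 = 544 C

544 C


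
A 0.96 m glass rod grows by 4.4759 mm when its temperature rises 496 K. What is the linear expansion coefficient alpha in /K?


Rearrange dL = alpha * L0 * dT for alpha:
  alpha = dL / (L0 * dT)
  alpha = (4.4759 / 1000) / (0.96 * 496) = 0.0000094 /K = 9.4 x 10^-6 /K

9.4 x 10^-6 /K


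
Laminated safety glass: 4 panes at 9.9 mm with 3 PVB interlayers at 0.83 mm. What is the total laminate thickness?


Total thickness = glass contribution + PVB contribution
  Glass: 4 * 9.9 = 39.6 mm
  PVB: 3 * 0.83 = 2.49 mm
  Total = 39.6 + 2.49 = 42.09 mm

42.09 mm


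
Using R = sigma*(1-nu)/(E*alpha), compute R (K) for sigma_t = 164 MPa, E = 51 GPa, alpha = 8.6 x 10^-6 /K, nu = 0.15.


Thermal shock resistance: R = sigma * (1 - nu) / (E * alpha)
  Numerator = 164 * (1 - 0.15) = 139.4
  Denominator = 51 * 1000 * (8.6 x 10^-6) = 0.4386
  R = 139.4 / 0.4386 = 317.8 K

317.8 K


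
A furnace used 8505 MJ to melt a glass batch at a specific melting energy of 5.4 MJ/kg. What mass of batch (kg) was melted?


Rearrange E = m * s for m:
  m = E / s
  m = 8505 / 5.4 = 1575.0 kg

1575.0 kg


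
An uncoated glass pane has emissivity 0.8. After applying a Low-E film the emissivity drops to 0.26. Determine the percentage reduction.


Percentage reduction = (1 - coated/uncoated) * 100
  Ratio = 0.26 / 0.8 = 0.325
  Reduction = (1 - 0.325) * 100 = 67.5%

67.5%


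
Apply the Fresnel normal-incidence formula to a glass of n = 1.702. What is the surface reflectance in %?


Fresnel reflectance at normal incidence:
  R = ((n - 1)/(n + 1))^2
  (n - 1)/(n + 1) = (1.702 - 1)/(1.702 + 1) = 0.259808
  R = 0.259808^2 = 0.0675002
  R(%) = 0.0675002 * 100 = 6.75%

6.75%


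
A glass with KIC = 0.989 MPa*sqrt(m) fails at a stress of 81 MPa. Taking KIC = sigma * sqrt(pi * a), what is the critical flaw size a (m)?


Rearrange KIC = sigma * sqrt(pi * a):
  sqrt(pi * a) = KIC / sigma
  sqrt(pi * a) = 0.989 / 81 = 0.01221
  a = (KIC / sigma)^2 / pi
  a = 0.01221^2 / pi = 0.0000475 m

0.0000475 m


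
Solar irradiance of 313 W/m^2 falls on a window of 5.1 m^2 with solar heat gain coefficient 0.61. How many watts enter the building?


Solar heat gain: Q = Area * SHGC * Irradiance
  Q = 5.1 * 0.61 * 313 = 973.7 W

973.7 W


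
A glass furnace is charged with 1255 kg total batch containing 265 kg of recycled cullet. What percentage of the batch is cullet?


Cullet ratio = (cullet mass / total batch mass) * 100
  Ratio = 265 / 1255 * 100 = 21.12%

21.12%


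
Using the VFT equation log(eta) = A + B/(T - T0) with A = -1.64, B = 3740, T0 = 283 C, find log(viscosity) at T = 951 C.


VFT equation: log(eta) = A + B / (T - T0)
  T - T0 = 951 - 283 = 668
  B / (T - T0) = 3740 / 668 = 5.599
  log(eta) = -1.64 + 5.599 = 3.959

3.959


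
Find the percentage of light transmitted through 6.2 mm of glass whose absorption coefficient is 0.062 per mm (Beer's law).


Beer-Lambert law: T = exp(-alpha * thickness)
  exponent = -0.062 * 6.2 = -0.3844
  T = exp(-0.3844) = 0.6809
  Percentage = 0.6809 * 100 = 68.09%

68.09%


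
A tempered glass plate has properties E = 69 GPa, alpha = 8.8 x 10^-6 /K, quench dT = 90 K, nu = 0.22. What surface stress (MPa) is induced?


Tempering stress: sigma = E * alpha * dT / (1 - nu)
  E (MPa) = 69 * 1000 = 69000
  Numerator = 69000 * (8.8 x 10^-6) * 90 = 54.648
  Denominator = 1 - 0.22 = 0.78
  sigma = 54.648 / 0.78 = 70.1 MPa

70.1 MPa


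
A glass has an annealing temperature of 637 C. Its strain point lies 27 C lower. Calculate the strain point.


Strain point = annealing point - difference:
  T_strain = 637 - 27 = 610 C

610 C


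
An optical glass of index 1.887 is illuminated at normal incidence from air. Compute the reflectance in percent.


Fresnel reflectance at normal incidence:
  R = ((n - 1)/(n + 1))^2
  (n - 1)/(n + 1) = (1.887 - 1)/(1.887 + 1) = 0.307239
  R = 0.307239^2 = 0.0943958
  R(%) = 0.0943958 * 100 = 9.44%

9.44%


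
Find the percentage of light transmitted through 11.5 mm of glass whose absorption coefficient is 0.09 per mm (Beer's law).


Beer-Lambert law: T = exp(-alpha * thickness)
  exponent = -0.09 * 11.5 = -1.035
  T = exp(-1.035) = 0.3552
  Percentage = 0.3552 * 100 = 35.52%

35.52%


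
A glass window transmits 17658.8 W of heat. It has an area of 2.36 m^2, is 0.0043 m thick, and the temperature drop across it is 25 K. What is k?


Fourier's law rearranged: k = Q * t / (A * dT)
  Numerator = 17658.8 * 0.0043 = 75.93284
  Denominator = 2.36 * 25 = 59.0
  k = 75.93284 / 59.0 = 1.287 W/mK

1.287 W/mK


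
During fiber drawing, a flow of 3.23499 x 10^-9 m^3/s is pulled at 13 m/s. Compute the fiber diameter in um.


Cross-sectional area from continuity:
  A = Q / v = 3.23499 x 10^-9 / 13 = 2.488454 x 10^-10 m^2
Diameter from circular cross-section:
  d = sqrt(4A / pi) * 10^6 (m -> um)
  d = sqrt(4 * 2.488454 x 10^-10 / pi) * 10^6 = 17.8 um

17.8 um


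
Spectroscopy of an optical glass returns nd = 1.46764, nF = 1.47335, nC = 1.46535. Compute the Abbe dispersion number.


Abbe number formula: Vd = (nd - 1) / (nF - nC)
  nd - 1 = 1.46764 - 1 = 0.46764
  nF - nC = 1.47335 - 1.46535 = 0.008
  Vd = 0.46764 / 0.008 = 58.45

58.45


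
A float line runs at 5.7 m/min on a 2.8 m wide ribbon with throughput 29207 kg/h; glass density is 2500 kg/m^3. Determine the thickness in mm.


Ribbon cross-section from mass balance:
  Volume rate = throughput / density = 29207 / 2500 = 11.6828 m^3/h
  thickness = volume rate / (speed * 60 * width), i.e.
  thickness = throughput / (60 * speed * width * density) * 1000
  thickness = 29207 / (60 * 5.7 * 2.8 * 2500) * 1000 = 12.2 mm

12.2 mm


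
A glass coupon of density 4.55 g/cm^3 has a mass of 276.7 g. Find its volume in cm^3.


Rearrange rho = m / V:
  V = m / rho
  V = 276.7 / 4.55 = 60.813 cm^3

60.813 cm^3


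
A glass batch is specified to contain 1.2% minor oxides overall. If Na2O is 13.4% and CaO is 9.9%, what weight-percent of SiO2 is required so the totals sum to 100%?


Known pieces sum to 100%:
  SiO2 = 100 - (others + Na2O + CaO)
  SiO2 = 100 - (1.2 + 13.4 + 9.9) = 75.5%

75.5%


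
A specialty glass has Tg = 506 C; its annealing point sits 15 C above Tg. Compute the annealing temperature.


The annealing temperature is Tg plus the offset:
  T_anneal = 506 + 15 = 521 C

521 C


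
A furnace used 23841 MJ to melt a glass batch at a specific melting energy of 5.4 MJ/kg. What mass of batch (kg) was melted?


Rearrange E = m * s for m:
  m = E / s
  m = 23841 / 5.4 = 4415.0 kg

4415.0 kg


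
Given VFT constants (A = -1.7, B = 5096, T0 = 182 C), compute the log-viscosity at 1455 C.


VFT equation: log(eta) = A + B / (T - T0)
  T - T0 = 1455 - 182 = 1273
  B / (T - T0) = 5096 / 1273 = 4.003
  log(eta) = -1.7 + 4.003 = 2.303

2.303


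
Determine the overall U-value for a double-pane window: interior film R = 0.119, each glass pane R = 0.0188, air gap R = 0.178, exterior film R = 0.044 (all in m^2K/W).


Total thermal resistance (series):
  R_total = R_in + R_glass + R_air + R_glass + R_out
  R_total = 0.119 + 0.0188 + 0.178 + 0.0188 + 0.044 = 0.3786 m^2K/W
U-value = 1 / R_total = 1 / 0.3786 = 2.641 W/m^2K

2.641 W/m^2K


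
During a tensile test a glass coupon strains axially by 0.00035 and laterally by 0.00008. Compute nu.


Poisson's ratio: nu = lateral strain / axial strain
  nu = 0.00008 / 0.00035 = 0.2286

0.2286


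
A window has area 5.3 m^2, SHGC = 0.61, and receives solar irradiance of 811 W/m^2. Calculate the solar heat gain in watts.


Solar heat gain: Q = Area * SHGC * Irradiance
  Q = 5.3 * 0.61 * 811 = 2622 W

2622 W


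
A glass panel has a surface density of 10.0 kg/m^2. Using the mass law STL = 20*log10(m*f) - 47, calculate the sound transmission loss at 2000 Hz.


Mass law: STL = 20 * log10(m * f) - 47
  m * f = 10.0 * 2000 = 20000
  log10(20000) = 4.30103
  STL = 20 * 4.30103 - 47 = 86.0206 - 47 = 39.0 dB

39.0 dB


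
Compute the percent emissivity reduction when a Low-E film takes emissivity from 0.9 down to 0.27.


Percentage reduction = (1 - coated/uncoated) * 100
  Ratio = 0.27 / 0.9 = 0.3
  Reduction = (1 - 0.3) * 100 = 70.0%

70.0%


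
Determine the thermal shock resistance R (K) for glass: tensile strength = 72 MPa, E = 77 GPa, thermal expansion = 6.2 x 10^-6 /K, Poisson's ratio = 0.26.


Thermal shock resistance: R = sigma * (1 - nu) / (E * alpha)
  Numerator = 72 * (1 - 0.26) = 53.28
  Denominator = 77 * 1000 * (6.2 x 10^-6) = 0.4774
  R = 53.28 / 0.4774 = 111.6 K

111.6 K


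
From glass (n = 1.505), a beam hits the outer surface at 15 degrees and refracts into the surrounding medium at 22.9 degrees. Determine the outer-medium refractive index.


Apply Snell's law: n1 * sin(theta1) = n2 * sin(theta2)
  n2 = n1 * sin(theta1) / sin(theta2)
  sin(15) = 0.258819
  sin(22.9) = 0.389124
  n2 = 1.505 * 0.258819 / 0.389124 = 1.001

1.001


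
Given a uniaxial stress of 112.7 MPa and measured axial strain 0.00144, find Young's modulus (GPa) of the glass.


Young's modulus: E = stress / strain
  E = 112.7 MPa / 0.00144 = 78263.89 MPa
Convert to GPa: 78263.89 / 1000 = 78.26 GPa

78.26 GPa


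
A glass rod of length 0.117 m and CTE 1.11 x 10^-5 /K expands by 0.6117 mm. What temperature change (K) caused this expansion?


Rearrange dL = alpha * L0 * dT for dT:
  dT = dL / (alpha * L0)
  dL (m) = 0.6117 / 1000 = 0.0006117
  dT = 0.0006117 / ((1.11 x 10^-5) * 0.117) = 471.0 K

471.0 K


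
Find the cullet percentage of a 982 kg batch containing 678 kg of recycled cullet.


Cullet ratio = (cullet mass / total batch mass) * 100
  Ratio = 678 / 982 * 100 = 69.04%

69.04%


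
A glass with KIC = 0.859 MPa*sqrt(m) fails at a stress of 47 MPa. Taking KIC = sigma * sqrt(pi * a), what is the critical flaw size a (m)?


Rearrange KIC = sigma * sqrt(pi * a):
  sqrt(pi * a) = KIC / sigma
  sqrt(pi * a) = 0.859 / 47 = 0.018277
  a = (KIC / sigma)^2 / pi
  a = 0.018277^2 / pi = 0.0001063 m

0.0001063 m


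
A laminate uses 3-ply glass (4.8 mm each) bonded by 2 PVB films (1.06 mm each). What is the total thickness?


Total thickness = glass contribution + PVB contribution
  Glass: 3 * 4.8 = 14.4 mm
  PVB: 2 * 1.06 = 2.12 mm
  Total = 14.4 + 2.12 = 16.52 mm

16.52 mm


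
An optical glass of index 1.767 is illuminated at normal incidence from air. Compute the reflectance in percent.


Fresnel reflectance at normal incidence:
  R = ((n - 1)/(n + 1))^2
  (n - 1)/(n + 1) = (1.767 - 1)/(1.767 + 1) = 0.277196
  R = 0.277196^2 = 0.0768376
  R(%) = 0.0768376 * 100 = 7.684%

7.684%


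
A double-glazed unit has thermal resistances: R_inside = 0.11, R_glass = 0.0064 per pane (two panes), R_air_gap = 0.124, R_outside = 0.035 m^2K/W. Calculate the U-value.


Total thermal resistance (series):
  R_total = R_in + R_glass + R_air + R_glass + R_out
  R_total = 0.11 + 0.0064 + 0.124 + 0.0064 + 0.035 = 0.2818 m^2K/W
U-value = 1 / R_total = 1 / 0.2818 = 3.549 W/m^2K

3.549 W/m^2K


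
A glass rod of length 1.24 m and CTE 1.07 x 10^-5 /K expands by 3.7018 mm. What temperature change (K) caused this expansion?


Rearrange dL = alpha * L0 * dT for dT:
  dT = dL / (alpha * L0)
  dL (m) = 3.7018 / 1000 = 0.0037018
  dT = 0.0037018 / ((1.07 x 10^-5) * 1.24) = 279.0 K

279.0 K


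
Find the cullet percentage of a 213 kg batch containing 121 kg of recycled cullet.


Cullet ratio = (cullet mass / total batch mass) * 100
  Ratio = 121 / 213 * 100 = 56.81%

56.81%


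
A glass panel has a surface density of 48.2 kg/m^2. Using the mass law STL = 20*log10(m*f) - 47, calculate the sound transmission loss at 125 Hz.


Mass law: STL = 20 * log10(m * f) - 47
  m * f = 48.2 * 125 = 6025
  log10(6025) = 3.77996
  STL = 20 * 3.77996 - 47 = 75.5992 - 47 = 28.6 dB

28.6 dB


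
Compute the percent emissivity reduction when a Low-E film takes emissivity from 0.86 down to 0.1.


Percentage reduction = (1 - coated/uncoated) * 100
  Ratio = 0.1 / 0.86 = 0.1163
  Reduction = (1 - 0.1163) * 100 = 88.4%

88.4%


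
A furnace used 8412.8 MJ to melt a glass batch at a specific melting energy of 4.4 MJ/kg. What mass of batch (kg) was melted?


Rearrange E = m * s for m:
  m = E / s
  m = 8412.8 / 4.4 = 1912.0 kg

1912.0 kg


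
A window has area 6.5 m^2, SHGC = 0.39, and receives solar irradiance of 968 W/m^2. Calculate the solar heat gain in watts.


Solar heat gain: Q = Area * SHGC * Irradiance
  Q = 6.5 * 0.39 * 968 = 2453.9 W

2453.9 W


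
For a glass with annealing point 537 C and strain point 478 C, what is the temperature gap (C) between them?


Gap = T_anneal - T_strain:
  gap = 537 - 478 = 59 C

59 C


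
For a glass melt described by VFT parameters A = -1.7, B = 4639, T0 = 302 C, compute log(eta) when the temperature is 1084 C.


VFT equation: log(eta) = A + B / (T - T0)
  T - T0 = 1084 - 302 = 782
  B / (T - T0) = 4639 / 782 = 5.932
  log(eta) = -1.7 + 5.932 = 4.232

4.232


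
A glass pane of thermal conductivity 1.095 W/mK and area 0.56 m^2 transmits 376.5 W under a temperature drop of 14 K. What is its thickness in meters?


Fourier's law: t = k * A * dT / Q
  t = 1.095 * 0.56 * 14 / 376.5
  t = 8.5848 / 376.5 = 0.0228 m

0.0228 m


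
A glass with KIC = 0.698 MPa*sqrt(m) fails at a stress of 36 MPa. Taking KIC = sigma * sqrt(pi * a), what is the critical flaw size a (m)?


Rearrange KIC = sigma * sqrt(pi * a):
  sqrt(pi * a) = KIC / sigma
  sqrt(pi * a) = 0.698 / 36 = 0.019389
  a = (KIC / sigma)^2 / pi
  a = 0.019389^2 / pi = 0.0001197 m

0.0001197 m


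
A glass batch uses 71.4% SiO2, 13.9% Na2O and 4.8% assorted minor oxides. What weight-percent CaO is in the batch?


Pieces sum to 100%:
  CaO = 100 - (SiO2 + Na2O + others)
  CaO = 100 - (71.4 + 13.9 + 4.8) = 9.9%

9.9%


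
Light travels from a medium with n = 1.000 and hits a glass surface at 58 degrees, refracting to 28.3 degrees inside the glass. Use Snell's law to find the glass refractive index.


Apply Snell's law: n1 * sin(theta1) = n2 * sin(theta2)
  n2 = n1 * sin(theta1) / sin(theta2)
  sin(58) = 0.848048
  sin(28.3) = 0.474088
  n2 = 1.000 * 0.848048 / 0.474088 = 1.7888

1.7888


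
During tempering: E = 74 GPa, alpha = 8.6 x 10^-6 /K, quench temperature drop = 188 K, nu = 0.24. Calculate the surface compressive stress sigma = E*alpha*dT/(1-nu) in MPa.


Tempering stress: sigma = E * alpha * dT / (1 - nu)
  E (MPa) = 74 * 1000 = 74000
  Numerator = 74000 * (8.6 x 10^-6) * 188 = 119.6432
  Denominator = 1 - 0.24 = 0.76
  sigma = 119.6432 / 0.76 = 157.4 MPa

157.4 MPa


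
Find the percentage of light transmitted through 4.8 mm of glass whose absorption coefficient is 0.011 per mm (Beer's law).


Beer-Lambert law: T = exp(-alpha * thickness)
  exponent = -0.011 * 4.8 = -0.0528
  T = exp(-0.0528) = 0.9486
  Percentage = 0.9486 * 100 = 94.86%

94.86%


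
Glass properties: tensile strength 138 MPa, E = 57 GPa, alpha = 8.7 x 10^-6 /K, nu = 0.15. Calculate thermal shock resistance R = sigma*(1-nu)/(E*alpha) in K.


Thermal shock resistance: R = sigma * (1 - nu) / (E * alpha)
  Numerator = 138 * (1 - 0.15) = 117.3
  Denominator = 57 * 1000 * (8.7 x 10^-6) = 0.4959
  R = 117.3 / 0.4959 = 236.5 K

236.5 K


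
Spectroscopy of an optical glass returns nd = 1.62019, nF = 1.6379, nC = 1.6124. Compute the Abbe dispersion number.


Abbe number formula: Vd = (nd - 1) / (nF - nC)
  nd - 1 = 1.62019 - 1 = 0.62019
  nF - nC = 1.6379 - 1.6124 = 0.0255
  Vd = 0.62019 / 0.0255 = 24.32

24.32


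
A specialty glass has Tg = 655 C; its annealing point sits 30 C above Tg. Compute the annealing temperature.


The annealing temperature is Tg plus the offset:
  T_anneal = 655 + 30 = 685 C

685 C


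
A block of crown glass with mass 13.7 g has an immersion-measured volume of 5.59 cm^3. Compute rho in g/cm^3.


Use the definition of density:
  rho = mass / volume
  rho = 13.7 / 5.59 = 2.451 g/cm^3

2.451 g/cm^3


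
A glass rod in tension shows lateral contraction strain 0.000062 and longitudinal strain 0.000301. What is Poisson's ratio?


Poisson's ratio: nu = lateral strain / axial strain
  nu = 0.000062 / 0.000301 = 0.206

0.206


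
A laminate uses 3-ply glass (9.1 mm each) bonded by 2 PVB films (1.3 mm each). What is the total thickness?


Total thickness = glass contribution + PVB contribution
  Glass: 3 * 9.1 = 27.3 mm
  PVB: 2 * 1.3 = 2.6 mm
  Total = 27.3 + 2.6 = 29.9 mm

29.9 mm


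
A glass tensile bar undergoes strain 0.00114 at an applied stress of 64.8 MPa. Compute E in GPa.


Young's modulus: E = stress / strain
  E = 64.8 MPa / 0.00114 = 56842.11 MPa
Convert to GPa: 56842.11 / 1000 = 56.84 GPa

56.84 GPa


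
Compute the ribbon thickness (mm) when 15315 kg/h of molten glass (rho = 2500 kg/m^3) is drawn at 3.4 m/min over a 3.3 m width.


Ribbon cross-section from mass balance:
  Volume rate = throughput / density = 15315 / 2500 = 6.126 m^3/h
  thickness = volume rate / (speed * 60 * width), i.e.
  thickness = throughput / (60 * speed * width * density) * 1000
  thickness = 15315 / (60 * 3.4 * 3.3 * 2500) * 1000 = 9.1 mm

9.1 mm


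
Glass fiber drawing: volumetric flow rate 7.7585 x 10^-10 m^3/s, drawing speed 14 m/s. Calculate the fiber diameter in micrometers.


Cross-sectional area from continuity:
  A = Q / v = 7.7585 x 10^-10 / 14 = 5.541786 x 10^-11 m^2
Diameter from circular cross-section:
  d = sqrt(4A / pi) * 10^6 (m -> um)
  d = sqrt(4 * 5.541786 x 10^-11 / pi) * 10^6 = 8.4 um

8.4 um


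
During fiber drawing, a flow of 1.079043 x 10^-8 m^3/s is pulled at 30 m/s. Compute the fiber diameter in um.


Cross-sectional area from continuity:
  A = Q / v = 1.079043 x 10^-8 / 30 = 3.59681 x 10^-10 m^2
Diameter from circular cross-section:
  d = sqrt(4A / pi) * 10^6 (m -> um)
  d = sqrt(4 * 3.59681 x 10^-10 / pi) * 10^6 = 21.4 um

21.4 um


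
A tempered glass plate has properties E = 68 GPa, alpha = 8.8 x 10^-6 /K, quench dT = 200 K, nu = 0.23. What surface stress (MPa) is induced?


Tempering stress: sigma = E * alpha * dT / (1 - nu)
  E (MPa) = 68 * 1000 = 68000
  Numerator = 68000 * (8.8 x 10^-6) * 200 = 119.68
  Denominator = 1 - 0.23 = 0.77
  sigma = 119.68 / 0.77 = 155.4 MPa

155.4 MPa


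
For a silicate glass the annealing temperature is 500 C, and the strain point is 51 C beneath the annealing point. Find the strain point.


Strain point = annealing point - difference:
  T_strain = 500 - 51 = 449 C

449 C


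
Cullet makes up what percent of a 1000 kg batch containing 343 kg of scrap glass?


Cullet ratio = (cullet mass / total batch mass) * 100
  Ratio = 343 / 1000 * 100 = 34.3%

34.3%


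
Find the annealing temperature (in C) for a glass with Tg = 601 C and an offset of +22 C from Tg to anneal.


The annealing temperature is Tg plus the offset:
  T_anneal = 601 + 22 = 623 C

623 C


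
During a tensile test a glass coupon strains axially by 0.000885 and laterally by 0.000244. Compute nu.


Poisson's ratio: nu = lateral strain / axial strain
  nu = 0.000244 / 0.000885 = 0.2757

0.2757


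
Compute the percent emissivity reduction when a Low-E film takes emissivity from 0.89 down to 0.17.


Percentage reduction = (1 - coated/uncoated) * 100
  Ratio = 0.17 / 0.89 = 0.191
  Reduction = (1 - 0.191) * 100 = 80.9%

80.9%


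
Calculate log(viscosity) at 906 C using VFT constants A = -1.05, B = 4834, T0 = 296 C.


VFT equation: log(eta) = A + B / (T - T0)
  T - T0 = 906 - 296 = 610
  B / (T - T0) = 4834 / 610 = 7.925
  log(eta) = -1.05 + 7.925 = 6.875

6.875


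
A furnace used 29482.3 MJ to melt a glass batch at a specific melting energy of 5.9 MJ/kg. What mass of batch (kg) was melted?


Rearrange E = m * s for m:
  m = E / s
  m = 29482.3 / 5.9 = 4997.0 kg

4997.0 kg


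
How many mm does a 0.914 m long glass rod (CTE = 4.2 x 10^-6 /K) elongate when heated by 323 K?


Thermal expansion formula: dL = alpha * L0 * dT
  dL = (4.2 x 10^-6) * 0.914 * 323 = 0.00123993 m
Convert to mm: 0.00123993 * 1000 = 1.2399 mm

1.2399 mm


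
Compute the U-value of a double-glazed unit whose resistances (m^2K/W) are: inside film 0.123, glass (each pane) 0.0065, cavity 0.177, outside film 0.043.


Total thermal resistance (series):
  R_total = R_in + R_glass + R_air + R_glass + R_out
  R_total = 0.123 + 0.0065 + 0.177 + 0.0065 + 0.043 = 0.356 m^2K/W
U-value = 1 / R_total = 1 / 0.356 = 2.809 W/m^2K

2.809 W/m^2K


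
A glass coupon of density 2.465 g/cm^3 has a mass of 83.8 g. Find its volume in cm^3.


Rearrange rho = m / V:
  V = m / rho
  V = 83.8 / 2.465 = 33.996 cm^3

33.996 cm^3


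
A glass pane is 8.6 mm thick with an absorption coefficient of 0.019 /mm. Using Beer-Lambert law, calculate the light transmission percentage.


Beer-Lambert law: T = exp(-alpha * thickness)
  exponent = -0.019 * 8.6 = -0.1634
  T = exp(-0.1634) = 0.8493
  Percentage = 0.8493 * 100 = 84.93%

84.93%


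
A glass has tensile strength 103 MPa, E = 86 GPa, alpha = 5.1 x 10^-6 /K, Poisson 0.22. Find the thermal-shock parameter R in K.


Thermal shock resistance: R = sigma * (1 - nu) / (E * alpha)
  Numerator = 103 * (1 - 0.22) = 80.34
  Denominator = 86 * 1000 * (5.1 x 10^-6) = 0.4386
  R = 80.34 / 0.4386 = 183.2 K

183.2 K


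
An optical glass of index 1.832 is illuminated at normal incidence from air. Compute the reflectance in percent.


Fresnel reflectance at normal incidence:
  R = ((n - 1)/(n + 1))^2
  (n - 1)/(n + 1) = (1.832 - 1)/(1.832 + 1) = 0.293785
  R = 0.293785^2 = 0.0863096
  R(%) = 0.0863096 * 100 = 8.631%

8.631%


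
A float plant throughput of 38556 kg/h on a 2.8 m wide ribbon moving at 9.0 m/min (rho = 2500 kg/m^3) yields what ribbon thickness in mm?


Ribbon cross-section from mass balance:
  Volume rate = throughput / density = 38556 / 2500 = 15.4224 m^3/h
  thickness = volume rate / (speed * 60 * width), i.e.
  thickness = throughput / (60 * speed * width * density) * 1000
  thickness = 38556 / (60 * 9.0 * 2.8 * 2500) * 1000 = 10.2 mm

10.2 mm
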